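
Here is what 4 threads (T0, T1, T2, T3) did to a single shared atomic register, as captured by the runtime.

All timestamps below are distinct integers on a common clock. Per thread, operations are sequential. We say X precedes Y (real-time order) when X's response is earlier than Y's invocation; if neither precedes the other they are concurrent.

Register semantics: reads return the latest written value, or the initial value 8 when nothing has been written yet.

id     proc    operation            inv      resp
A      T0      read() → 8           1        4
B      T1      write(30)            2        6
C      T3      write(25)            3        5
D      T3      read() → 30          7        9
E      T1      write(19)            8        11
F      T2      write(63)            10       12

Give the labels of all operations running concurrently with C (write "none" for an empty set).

A, B

concurrent with C ([3,5]): every op whose interval crosses 3..5
A [1,4]: concurrent
B [2,6]: concurrent
D [7,9]: after
E [8,11]: after
F [10,12]: after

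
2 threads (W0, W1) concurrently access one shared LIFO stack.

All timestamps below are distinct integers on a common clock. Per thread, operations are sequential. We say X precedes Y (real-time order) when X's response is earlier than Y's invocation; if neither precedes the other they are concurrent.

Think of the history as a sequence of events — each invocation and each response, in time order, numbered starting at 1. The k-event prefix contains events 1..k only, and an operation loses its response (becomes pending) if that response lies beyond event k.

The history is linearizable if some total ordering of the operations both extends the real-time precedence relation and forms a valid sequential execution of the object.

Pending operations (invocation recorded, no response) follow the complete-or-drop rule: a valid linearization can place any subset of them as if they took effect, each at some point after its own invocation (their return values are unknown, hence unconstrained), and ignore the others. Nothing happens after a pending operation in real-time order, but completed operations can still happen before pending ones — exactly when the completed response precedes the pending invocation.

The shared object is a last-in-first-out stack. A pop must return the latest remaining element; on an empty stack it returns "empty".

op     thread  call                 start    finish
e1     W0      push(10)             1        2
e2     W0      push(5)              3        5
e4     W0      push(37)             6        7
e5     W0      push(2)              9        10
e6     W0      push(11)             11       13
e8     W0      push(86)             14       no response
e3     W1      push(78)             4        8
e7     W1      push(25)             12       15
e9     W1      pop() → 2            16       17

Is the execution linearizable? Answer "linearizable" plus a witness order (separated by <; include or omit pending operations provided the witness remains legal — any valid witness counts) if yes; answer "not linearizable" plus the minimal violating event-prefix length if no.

not linearizable — minimal violating prefix: 17 events

through event 16 a valid linearization exists; event 17 (e9 responding at time 17) ends that
the 8 completed operations admit 6 real-time orders; each fails the LIFO stack replay
including or dropping the 1 pending operation (e8) in any combination fails
e.g. e1, e2, e3, e4, e5, e6, e7, e9 (pending dropped): illegal at step 8, since e9 pop() → 2 cannot apply there
e.g. e1, e2, e3, e4, e5, e7, e6, e9 (pending dropped): illegal at step 8, since e9 pop() → 2 cannot apply there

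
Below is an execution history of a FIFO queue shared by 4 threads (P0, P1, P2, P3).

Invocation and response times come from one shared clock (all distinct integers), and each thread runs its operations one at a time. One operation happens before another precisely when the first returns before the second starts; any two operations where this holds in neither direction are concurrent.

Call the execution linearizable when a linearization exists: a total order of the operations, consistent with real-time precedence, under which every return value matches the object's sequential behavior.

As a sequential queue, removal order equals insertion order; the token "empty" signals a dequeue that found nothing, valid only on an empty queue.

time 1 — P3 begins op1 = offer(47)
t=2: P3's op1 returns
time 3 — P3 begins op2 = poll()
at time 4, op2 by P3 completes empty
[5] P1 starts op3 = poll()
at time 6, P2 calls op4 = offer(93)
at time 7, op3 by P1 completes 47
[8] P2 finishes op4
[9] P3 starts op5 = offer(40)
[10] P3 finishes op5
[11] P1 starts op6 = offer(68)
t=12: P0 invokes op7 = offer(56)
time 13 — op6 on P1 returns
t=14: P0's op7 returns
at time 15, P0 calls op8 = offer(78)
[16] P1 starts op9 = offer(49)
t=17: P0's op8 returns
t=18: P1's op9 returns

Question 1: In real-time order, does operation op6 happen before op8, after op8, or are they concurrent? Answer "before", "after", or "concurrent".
op6 spans [11,13], op8 spans [15,17]
resp(op6)=13 < inv(op8)=15

before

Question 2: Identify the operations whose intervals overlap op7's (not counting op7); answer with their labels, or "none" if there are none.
concurrent with op7 ([12,14]): every op whose interval crosses 12..14
op1 [1,2]: before
op2 [3,4]: before
op3 [5,7]: before
op4 [6,8]: before
op5 [9,10]: before
op6 [11,13]: concurrent
op8 [15,17]: after
op9 [16,18]: after

op6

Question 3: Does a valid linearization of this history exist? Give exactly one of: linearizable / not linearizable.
events 1..3 are fine; event 4 — the response of op2 at time 4 — makes the prefix non-linearizable
exactly one order of the 2 completed ops respects real time; the FIFO queue replay fails
e.g. op1, op2: illegal at step 2, since op2 poll() → empty cannot apply there

not linearizable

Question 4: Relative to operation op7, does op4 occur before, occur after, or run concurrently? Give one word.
op4 spans [6,8], op7 spans [12,14]
resp(op4)=8 < inv(op7)=12

before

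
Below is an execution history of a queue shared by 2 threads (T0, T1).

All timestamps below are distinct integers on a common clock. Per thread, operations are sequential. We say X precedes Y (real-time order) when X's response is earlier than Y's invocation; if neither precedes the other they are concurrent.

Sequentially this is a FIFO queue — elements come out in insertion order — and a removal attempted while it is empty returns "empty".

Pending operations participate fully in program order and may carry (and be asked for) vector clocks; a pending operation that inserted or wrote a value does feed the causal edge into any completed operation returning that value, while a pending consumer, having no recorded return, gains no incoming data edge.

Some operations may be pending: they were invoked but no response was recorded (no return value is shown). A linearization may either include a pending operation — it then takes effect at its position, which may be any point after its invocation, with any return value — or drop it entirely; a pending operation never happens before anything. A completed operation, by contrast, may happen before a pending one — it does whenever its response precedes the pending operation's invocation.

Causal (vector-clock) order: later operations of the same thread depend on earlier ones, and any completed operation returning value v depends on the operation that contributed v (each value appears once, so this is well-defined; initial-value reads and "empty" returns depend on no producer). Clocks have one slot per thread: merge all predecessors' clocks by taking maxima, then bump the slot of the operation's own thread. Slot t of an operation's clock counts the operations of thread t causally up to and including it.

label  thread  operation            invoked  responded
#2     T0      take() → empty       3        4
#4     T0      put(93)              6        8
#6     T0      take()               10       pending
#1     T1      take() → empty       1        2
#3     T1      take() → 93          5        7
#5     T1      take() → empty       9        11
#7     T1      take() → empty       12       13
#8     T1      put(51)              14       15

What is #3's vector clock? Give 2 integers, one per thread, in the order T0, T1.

(2, 2)

#1 (invocation 1): nothing precedes it; T1's component alone gives (0, 1)
#2 (invocation 3): nothing precedes it; T0's component alone gives (1, 0)
#4, invoked 6, takes VC(#2)=(1, 0) under max, adds 1 for T0 → (2, 0)
#6, invoked 10, takes VC(#4)=(2, 0) under max, adds 1 for T0 → (3, 0)
#3, invoked 5, takes VC(#1)=(0, 1), VC(#4)=(2, 0) under max, adds 1 for T1 → (2, 2)
#5, invoked 9, takes VC(#3)=(2, 2) under max, adds 1 for T1 → (2, 3)
#7, invoked 12, takes VC(#5)=(2, 3) under max, adds 1 for T1 → (2, 4)
#8, invoked 14, takes VC(#7)=(2, 4) under max, adds 1 for T1 → (2, 5)
target: VC(#3) = (2, 2)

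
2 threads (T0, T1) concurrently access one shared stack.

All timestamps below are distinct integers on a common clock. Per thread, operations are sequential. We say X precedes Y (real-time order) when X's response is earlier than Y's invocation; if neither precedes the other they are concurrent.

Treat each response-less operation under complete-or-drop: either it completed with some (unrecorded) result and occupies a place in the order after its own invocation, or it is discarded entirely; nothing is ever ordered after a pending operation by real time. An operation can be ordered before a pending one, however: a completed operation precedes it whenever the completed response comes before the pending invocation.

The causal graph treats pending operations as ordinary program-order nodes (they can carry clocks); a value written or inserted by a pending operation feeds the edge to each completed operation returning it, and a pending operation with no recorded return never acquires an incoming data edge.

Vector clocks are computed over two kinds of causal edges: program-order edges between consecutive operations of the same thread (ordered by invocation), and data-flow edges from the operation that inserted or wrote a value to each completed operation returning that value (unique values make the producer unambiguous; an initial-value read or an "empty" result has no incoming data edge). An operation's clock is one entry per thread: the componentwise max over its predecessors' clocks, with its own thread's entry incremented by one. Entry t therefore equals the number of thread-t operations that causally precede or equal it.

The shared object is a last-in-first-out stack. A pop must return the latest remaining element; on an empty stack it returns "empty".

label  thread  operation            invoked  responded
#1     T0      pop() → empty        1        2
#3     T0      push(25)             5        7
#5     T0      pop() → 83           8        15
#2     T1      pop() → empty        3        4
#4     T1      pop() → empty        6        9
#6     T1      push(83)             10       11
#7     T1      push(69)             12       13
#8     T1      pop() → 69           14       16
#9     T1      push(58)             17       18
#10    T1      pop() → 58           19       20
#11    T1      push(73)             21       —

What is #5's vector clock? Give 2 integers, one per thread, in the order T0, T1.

(3, 3)

VC(#2, invoked at 3): no causal predecessors; +1 on T1 → (0, 1)
VC(#1, invoked at 1): no causal predecessors; +1 on T0 → (1, 0)
from VC(#2)=(0, 1), #4 (invoked 6) maxes components and bumps T1 → (0, 2)
from VC(#1)=(1, 0), #3 (invoked 5) maxes components and bumps T0 → (2, 0)
from VC(#4)=(0, 2), #6 (invoked 10) maxes components and bumps T1 → (0, 3)
from VC(#6)=(0, 3), #7 (invoked 12) maxes components and bumps T1 → (0, 4)
from VC(#7)=(0, 4), #8 (invoked 14) maxes components and bumps T1 → (0, 5)
from VC(#8)=(0, 5), #9 (invoked 17) maxes components and bumps T1 → (0, 6)
from VC(#3)=(2, 0), VC(#6)=(0, 3), #5 (invoked 8) maxes components and bumps T0 → (3, 3)
from VC(#9)=(0, 6), #10 (invoked 19) maxes components and bumps T1 → (0, 7)
from VC(#10)=(0, 7), #11 (invoked 21) maxes components and bumps T1 → (0, 8)
target: VC(#5) = (3, 3)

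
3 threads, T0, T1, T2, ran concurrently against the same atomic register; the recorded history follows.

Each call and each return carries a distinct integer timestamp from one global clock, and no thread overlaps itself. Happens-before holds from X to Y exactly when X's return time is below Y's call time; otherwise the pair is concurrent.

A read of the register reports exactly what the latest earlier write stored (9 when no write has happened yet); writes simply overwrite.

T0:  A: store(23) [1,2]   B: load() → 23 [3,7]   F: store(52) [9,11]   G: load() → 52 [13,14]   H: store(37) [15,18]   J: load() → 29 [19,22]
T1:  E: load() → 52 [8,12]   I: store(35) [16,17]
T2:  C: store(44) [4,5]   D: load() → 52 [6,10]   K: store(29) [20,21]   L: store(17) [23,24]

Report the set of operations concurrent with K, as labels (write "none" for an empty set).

J

K spans [20,21]; an op avoiding the whole window 20..21 is ordered, any other is concurrent
A [1,2]: before
B [3,7]: before
C [4,5]: before
D [6,10]: before
E [8,12]: before
F [9,11]: before
G [13,14]: before
H [15,18]: before
I [16,17]: before
J [19,22]: concurrent
L [23,24]: after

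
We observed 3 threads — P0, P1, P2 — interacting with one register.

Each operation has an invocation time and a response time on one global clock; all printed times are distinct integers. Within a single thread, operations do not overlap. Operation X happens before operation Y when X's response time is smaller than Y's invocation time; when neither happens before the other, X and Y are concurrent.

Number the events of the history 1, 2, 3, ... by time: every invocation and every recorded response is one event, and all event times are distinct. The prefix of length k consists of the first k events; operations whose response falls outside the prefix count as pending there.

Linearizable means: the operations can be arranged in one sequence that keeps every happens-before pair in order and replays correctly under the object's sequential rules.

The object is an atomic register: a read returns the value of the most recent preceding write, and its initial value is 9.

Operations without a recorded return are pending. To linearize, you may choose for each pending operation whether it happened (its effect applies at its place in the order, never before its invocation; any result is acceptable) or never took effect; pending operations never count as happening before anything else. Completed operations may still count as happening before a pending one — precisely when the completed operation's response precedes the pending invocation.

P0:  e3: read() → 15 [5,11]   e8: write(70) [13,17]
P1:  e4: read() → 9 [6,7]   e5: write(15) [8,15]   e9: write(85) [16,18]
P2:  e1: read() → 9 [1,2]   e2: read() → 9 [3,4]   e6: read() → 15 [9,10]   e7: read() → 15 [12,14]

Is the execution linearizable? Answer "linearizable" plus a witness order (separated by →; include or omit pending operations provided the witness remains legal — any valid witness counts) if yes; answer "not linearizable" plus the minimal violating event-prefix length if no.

linearizable — witness: e1 → e2 → e4 → e5 → e3 → e6 → e7 → e8 → e9

1. e1 read() → 9, leaving value 9
2. e2 read() → 9, leaving value 9
3. e4 read() → 9, leaving value 9
4. e5 write(15), leaving value 15
5. e3 read() → 15, leaving value 15
6. e6 read() → 15, leaving value 15
7. e7 read() → 15, leaving value 15
8. e8 write(70), leaving value 70
9. e9 write(85), leaving value 85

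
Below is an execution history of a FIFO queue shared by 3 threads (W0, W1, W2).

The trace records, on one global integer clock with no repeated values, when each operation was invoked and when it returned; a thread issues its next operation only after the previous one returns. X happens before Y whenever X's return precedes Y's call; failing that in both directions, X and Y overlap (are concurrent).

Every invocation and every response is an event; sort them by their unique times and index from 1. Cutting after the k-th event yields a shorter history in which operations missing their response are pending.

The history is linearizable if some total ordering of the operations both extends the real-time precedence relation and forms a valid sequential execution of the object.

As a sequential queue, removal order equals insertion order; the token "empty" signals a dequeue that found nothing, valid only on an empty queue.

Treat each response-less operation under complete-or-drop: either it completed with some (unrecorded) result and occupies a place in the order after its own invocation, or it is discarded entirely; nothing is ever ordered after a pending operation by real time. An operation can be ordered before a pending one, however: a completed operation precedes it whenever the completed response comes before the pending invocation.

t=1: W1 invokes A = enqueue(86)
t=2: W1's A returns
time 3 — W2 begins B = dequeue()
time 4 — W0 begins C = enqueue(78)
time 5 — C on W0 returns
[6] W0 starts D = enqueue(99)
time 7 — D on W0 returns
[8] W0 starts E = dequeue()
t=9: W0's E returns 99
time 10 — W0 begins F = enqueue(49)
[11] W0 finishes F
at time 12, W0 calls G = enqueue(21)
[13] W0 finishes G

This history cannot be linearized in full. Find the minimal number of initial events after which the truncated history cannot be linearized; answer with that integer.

9

a valid linearization of events 1..8 exists, for instance A, B, C, D:
1. A enqueue(86), leaving queue <86>
2. B dequeue() (pending, included), leaving queue <>
3. C enqueue(78), leaving queue <78>
4. D enqueue(99), leaving queue <78,99>
at event 9 (E's time-9 response) nothing linearizes any more
no completion choice of the 1 pending operation (B) rescues it — every subset was tried
for example A, C, D, E (pending dropped) fails at step 4: E dequeue() → 99 is not legal there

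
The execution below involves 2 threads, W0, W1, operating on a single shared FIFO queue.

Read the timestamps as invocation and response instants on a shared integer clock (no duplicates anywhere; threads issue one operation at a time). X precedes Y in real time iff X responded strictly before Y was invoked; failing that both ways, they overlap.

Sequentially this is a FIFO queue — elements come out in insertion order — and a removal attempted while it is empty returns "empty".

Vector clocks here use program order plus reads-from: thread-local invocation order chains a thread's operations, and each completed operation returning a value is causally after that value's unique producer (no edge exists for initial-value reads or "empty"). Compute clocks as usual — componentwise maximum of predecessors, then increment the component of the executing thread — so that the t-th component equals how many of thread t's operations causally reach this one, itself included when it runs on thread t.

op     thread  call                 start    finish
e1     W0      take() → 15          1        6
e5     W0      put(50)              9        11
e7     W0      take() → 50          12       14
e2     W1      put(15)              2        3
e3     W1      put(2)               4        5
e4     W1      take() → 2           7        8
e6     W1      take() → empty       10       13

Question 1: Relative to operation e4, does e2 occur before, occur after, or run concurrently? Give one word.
before

e2 spans [2,3], e4 spans [7,8]
resp(e2)=3 < inv(e4)=7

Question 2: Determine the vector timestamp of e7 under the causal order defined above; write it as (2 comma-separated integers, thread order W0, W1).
(3, 1)

e2 (invocation 2): nothing precedes it; W1's component alone gives (0, 1)
invoked at 4, e3 merges VC(e2)=(0, 1) and bumps W1's slot → (0, 2)
invoked at 1, e1 merges VC(e2)=(0, 1) and bumps W0's slot → (1, 1)
invoked at 7, e4 merges VC(e3)=(0, 2) and bumps W1's slot → (0, 3)
invoked at 9, e5 merges VC(e1)=(1, 1) and bumps W0's slot → (2, 1)
invoked at 10, e6 merges VC(e4)=(0, 3) and bumps W1's slot → (0, 4)
invoked at 12, e7 merges VC(e5)=(2, 1) and bumps W0's slot → (3, 1)
target: VC(e7) = (3, 1)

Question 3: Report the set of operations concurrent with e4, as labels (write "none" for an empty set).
none

overlap test against e4 [7,8]: concurrent iff the interval meets 7..8
e1 [1,6]: before
e2 [2,3]: before
e3 [4,5]: before
e5 [9,11]: after
e6 [10,13]: after
e7 [12,14]: after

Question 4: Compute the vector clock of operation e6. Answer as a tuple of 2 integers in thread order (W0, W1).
(0, 4)

no predecessors for e2 (invoked 2): W1 increments from zero → (0, 1)
VC(e3, invoked at 4): max of VC(e2)=(0, 1), then +1 on thread W1 → (0, 2)
VC(e1, invoked at 1): max of VC(e2)=(0, 1), then +1 on thread W0 → (1, 1)
VC(e4, invoked at 7): max of VC(e3)=(0, 2), then +1 on thread W1 → (0, 3)
VC(e5, invoked at 9): max of VC(e1)=(1, 1), then +1 on thread W0 → (2, 1)
VC(e6, invoked at 10): max of VC(e4)=(0, 3), then +1 on thread W1 → (0, 4)
VC(e7, invoked at 12): max of VC(e5)=(2, 1), then +1 on thread W0 → (3, 1)
target: VC(e6) = (0, 4)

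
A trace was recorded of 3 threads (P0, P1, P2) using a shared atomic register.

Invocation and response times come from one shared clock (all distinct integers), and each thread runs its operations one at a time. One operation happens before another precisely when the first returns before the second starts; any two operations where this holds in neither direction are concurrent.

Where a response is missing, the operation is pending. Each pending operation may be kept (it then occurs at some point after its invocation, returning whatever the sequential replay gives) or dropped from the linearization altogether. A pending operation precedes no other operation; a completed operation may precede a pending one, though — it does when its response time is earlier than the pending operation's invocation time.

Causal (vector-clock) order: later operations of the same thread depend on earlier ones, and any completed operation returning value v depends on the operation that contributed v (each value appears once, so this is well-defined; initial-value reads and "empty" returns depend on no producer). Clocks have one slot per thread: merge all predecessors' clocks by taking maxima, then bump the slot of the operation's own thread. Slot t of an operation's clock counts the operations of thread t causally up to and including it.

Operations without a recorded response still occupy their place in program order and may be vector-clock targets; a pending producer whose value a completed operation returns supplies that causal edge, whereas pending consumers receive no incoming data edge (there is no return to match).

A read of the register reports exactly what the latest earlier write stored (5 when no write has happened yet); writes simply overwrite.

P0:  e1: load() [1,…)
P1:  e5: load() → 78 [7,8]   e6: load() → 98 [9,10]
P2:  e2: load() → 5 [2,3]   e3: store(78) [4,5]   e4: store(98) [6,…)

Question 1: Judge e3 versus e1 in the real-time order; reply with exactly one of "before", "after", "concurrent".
Answer: concurrent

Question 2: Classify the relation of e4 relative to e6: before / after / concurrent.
Answer: concurrent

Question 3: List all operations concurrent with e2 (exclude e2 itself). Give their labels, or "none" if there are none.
Answer: e1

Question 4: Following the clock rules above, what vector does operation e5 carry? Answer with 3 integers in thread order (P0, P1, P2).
Answer: (0, 1, 2)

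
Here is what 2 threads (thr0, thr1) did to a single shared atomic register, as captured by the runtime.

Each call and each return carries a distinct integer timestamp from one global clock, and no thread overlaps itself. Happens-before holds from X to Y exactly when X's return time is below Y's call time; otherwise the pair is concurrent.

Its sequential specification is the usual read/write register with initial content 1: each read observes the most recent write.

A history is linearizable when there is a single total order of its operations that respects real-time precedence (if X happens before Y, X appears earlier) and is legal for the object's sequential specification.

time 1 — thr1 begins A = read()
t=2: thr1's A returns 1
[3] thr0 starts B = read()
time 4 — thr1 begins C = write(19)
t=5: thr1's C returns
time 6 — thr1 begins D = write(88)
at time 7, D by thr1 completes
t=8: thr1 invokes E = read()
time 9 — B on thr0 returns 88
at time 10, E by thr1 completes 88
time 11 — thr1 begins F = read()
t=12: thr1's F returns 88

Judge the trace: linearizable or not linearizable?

linearizable

witness order: A, C, D, B, E, F
step 1: A read() → 1 — value 1
step 2: C write(19) — value 19
step 3: D write(88) — value 88
step 4: B read() → 88 — value 88
step 5: E read() → 88 — value 88
step 6: F read() → 88 — value 88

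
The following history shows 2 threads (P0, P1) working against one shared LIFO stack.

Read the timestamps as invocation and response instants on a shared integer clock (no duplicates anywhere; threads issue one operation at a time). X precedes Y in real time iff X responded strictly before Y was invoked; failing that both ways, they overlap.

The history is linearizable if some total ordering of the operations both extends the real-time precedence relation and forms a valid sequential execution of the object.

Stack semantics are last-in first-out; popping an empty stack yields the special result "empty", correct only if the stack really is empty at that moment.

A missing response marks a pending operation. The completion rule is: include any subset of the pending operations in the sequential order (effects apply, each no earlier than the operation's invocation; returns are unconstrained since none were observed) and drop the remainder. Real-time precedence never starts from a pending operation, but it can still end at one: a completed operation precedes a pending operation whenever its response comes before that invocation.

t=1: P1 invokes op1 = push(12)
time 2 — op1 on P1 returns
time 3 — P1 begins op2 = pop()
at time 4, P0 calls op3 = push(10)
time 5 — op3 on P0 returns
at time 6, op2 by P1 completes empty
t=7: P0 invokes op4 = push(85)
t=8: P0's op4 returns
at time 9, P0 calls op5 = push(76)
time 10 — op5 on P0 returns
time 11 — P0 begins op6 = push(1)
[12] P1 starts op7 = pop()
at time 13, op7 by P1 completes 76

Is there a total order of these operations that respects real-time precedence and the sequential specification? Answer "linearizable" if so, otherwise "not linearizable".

cut after 5 events: linearizable; cut after 6 events (op2 responds, time 6): not linearizable
real-time-consistent orders of the 3 completed operations: 2 — all fail the LIFO stack replay
take op1, op2, op3: step 2 already fails, because op2 pop() → empty cannot occur there
take op1, op3, op2: step 3 already fails, because op2 pop() → empty cannot occur there

not linearizable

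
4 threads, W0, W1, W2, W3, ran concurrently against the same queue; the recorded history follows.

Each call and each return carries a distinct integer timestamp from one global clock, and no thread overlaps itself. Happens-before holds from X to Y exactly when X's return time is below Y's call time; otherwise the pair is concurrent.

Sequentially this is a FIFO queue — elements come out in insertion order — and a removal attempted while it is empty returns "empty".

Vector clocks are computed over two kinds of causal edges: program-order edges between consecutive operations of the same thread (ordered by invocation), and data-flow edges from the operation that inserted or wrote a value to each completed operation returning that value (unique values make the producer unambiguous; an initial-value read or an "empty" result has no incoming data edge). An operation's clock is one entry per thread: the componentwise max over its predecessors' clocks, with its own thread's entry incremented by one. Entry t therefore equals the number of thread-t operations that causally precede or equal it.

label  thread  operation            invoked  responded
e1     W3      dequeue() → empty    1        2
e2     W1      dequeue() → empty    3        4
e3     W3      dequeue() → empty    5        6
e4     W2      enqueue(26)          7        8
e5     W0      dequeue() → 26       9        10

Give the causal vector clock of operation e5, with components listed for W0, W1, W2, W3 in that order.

(1, 0, 1, 0)

root op e1, invoked 1: fresh clock plus W3's own tick → (0, 0, 0, 1)
root op e4, invoked 7: fresh clock plus W2's own tick → (0, 0, 1, 0)
root op e2, invoked 3: fresh clock plus W1's own tick → (0, 1, 0, 0)
e3, invoked 5, takes VC(e1)=(0, 0, 0, 1) under max, adds 1 for W3 → (0, 0, 0, 2)
e5, invoked 9, takes VC(e4)=(0, 0, 1, 0) under max, adds 1 for W0 → (1, 0, 1, 0)
target: VC(e5) = (1, 0, 1, 0)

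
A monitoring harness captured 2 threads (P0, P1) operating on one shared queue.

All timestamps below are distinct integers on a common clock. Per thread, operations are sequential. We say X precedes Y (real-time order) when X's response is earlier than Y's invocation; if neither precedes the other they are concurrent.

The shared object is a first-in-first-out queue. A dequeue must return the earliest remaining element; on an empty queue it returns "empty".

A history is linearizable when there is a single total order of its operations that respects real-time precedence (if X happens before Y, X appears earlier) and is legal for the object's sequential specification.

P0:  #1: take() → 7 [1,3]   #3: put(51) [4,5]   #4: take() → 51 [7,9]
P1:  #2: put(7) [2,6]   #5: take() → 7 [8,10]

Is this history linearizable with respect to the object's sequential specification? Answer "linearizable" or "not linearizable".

not linearizable

already the first 10 events (up to #5's response at time 10) admit no linearization; the first 9 still do
all 6 real-time-respecting orders fail — 5 completed queue operations, no legal replay
for example #1, #2, #3, #4, #5 fails at step 1: #1 take() → 7 is not legal there
for example #1, #2, #3, #5, #4 fails at step 1: #1 take() → 7 is not legal there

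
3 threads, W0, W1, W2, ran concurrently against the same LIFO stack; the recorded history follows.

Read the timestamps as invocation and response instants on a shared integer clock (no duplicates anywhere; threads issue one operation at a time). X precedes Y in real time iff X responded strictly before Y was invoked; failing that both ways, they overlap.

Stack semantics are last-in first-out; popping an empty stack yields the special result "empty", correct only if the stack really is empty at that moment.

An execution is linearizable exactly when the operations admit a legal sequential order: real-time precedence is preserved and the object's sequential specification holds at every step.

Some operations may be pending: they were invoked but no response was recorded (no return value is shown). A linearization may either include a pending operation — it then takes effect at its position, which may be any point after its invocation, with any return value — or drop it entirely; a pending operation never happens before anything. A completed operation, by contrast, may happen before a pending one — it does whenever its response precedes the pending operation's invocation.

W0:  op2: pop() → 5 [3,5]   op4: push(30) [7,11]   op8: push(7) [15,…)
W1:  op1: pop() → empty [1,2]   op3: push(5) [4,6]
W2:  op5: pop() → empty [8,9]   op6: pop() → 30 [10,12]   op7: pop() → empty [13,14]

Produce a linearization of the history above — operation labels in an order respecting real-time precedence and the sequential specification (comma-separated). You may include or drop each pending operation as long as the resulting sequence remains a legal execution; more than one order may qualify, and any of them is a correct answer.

1. op1 pop() → empty, leaving stack <>
2. op3 push(5), leaving stack <5>
3. op2 pop() → 5, leaving stack <>
4. op5 pop() → empty, leaving stack <>
5. op4 push(30), leaving stack <30>
6. op6 pop() → 30, leaving stack <>
7. op7 pop() → empty, leaving stack <>

op1, op3, op2, op5, op4, op6, op7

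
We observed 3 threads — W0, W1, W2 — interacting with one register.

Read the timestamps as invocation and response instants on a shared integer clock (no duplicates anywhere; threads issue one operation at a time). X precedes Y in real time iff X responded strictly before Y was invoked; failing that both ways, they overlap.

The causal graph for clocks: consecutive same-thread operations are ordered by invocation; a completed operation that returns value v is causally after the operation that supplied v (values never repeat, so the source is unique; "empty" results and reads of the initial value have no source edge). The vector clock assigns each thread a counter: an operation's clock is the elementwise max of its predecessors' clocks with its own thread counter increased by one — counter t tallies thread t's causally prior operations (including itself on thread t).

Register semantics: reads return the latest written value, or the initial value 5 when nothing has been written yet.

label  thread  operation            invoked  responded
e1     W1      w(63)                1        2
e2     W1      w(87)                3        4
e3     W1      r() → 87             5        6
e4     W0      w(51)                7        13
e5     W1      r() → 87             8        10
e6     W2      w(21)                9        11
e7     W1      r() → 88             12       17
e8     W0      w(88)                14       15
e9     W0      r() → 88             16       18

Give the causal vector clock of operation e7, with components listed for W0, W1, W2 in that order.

(2, 5, 0)

e6 (invocation 9): nothing precedes it; W2's component alone gives (0, 0, 1)
e1 (invocation 1): nothing precedes it; W1's component alone gives (0, 1, 0)
e4 (invocation 7): nothing precedes it; W0's component alone gives (1, 0, 0)
e2, invoked 3, takes VC(e1)=(0, 1, 0) under max, adds 1 for W1 → (0, 2, 0)
e8, invoked 14, takes VC(e4)=(1, 0, 0) under max, adds 1 for W0 → (2, 0, 0)
e3, invoked 5, takes VC(e2)=(0, 2, 0) under max, adds 1 for W1 → (0, 3, 0)
e9, invoked 16, takes VC(e8)=(2, 0, 0) under max, adds 1 for W0 → (3, 0, 0)
e5, invoked 8, takes VC(e2)=(0, 2, 0), VC(e3)=(0, 3, 0) under max, adds 1 for W1 → (0, 4, 0)
e7, invoked 12, takes VC(e5)=(0, 4, 0), VC(e8)=(2, 0, 0) under max, adds 1 for W1 → (2, 5, 0)
target: VC(e7) = (2, 5, 0)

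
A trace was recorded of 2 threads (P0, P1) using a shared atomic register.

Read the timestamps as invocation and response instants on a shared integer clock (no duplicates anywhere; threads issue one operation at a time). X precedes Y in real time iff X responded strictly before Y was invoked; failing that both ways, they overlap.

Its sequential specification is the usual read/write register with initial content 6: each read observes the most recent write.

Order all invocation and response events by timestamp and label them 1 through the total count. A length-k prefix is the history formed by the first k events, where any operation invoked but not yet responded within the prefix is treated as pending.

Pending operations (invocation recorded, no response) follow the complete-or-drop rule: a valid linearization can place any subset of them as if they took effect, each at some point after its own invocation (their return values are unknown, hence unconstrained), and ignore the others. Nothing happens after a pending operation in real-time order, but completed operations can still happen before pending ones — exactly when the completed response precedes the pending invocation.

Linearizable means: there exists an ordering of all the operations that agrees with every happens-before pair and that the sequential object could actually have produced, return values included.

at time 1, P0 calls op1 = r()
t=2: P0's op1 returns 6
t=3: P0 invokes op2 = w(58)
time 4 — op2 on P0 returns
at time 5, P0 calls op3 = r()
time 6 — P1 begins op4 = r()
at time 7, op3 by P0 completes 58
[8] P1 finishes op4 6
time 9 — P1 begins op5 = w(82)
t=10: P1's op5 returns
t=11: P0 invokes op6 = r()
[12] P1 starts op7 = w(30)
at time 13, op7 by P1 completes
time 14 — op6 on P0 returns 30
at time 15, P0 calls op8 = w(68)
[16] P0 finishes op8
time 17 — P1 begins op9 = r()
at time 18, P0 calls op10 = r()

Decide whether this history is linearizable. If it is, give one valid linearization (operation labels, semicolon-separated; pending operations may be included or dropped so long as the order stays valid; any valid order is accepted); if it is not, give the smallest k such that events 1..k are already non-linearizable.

not linearizable — minimal violating prefix: 8 events

already the first 8 events (up to op4's response at time 8) admit no linearization; the first 7 still do
no legal order exists: 2 real-time-consistent candidates over 4 completed atomic register operations, all rejected
for example op1, op2, op3, op4 fails at step 4: op4 r() → 6 is not legal there
for example op1, op2, op4, op3 fails at step 3: op4 r() → 6 is not legal there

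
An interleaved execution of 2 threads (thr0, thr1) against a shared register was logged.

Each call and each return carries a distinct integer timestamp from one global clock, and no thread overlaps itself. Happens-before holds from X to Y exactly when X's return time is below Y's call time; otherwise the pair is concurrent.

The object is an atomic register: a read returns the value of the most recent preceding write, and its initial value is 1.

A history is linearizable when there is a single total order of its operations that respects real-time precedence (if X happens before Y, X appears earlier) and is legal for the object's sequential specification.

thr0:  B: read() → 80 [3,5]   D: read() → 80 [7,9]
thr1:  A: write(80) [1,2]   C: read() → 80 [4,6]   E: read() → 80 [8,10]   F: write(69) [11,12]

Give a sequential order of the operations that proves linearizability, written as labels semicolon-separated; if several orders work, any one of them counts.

A; B; C; D; E; F

after step 1 (A write(80)): value 80
after step 2 (B read() → 80): value 80
after step 3 (C read() → 80): value 80
after step 4 (D read() → 80): value 80
after step 5 (E read() → 80): value 80
after step 6 (F write(69)): value 69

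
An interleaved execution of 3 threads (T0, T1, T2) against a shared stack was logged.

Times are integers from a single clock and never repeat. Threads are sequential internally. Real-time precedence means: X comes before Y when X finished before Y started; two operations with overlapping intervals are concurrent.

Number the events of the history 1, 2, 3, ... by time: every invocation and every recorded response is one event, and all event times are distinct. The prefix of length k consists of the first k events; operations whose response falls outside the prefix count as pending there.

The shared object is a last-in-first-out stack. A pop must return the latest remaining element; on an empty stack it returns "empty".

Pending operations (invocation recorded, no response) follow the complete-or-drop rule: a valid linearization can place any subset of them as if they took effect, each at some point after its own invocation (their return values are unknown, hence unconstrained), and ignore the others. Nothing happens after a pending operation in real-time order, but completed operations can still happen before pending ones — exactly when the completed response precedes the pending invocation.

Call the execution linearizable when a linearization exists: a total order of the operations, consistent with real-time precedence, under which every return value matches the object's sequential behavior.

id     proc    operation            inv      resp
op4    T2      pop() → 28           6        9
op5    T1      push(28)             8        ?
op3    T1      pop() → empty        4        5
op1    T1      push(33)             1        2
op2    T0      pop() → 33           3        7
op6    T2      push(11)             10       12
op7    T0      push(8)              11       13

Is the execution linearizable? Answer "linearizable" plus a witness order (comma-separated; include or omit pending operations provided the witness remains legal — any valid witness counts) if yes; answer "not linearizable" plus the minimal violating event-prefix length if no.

linearizable — witness: op1, op2, op3, op5, op4, op6, op7

after step 1 (op1 push(33)): stack <33>
after step 2 (op2 pop() → 33): stack <>
after step 3 (op3 pop() → empty): stack <>
after step 4 (op5 push(28) (pending, included)): stack <28>
after step 5 (op4 pop() → 28): stack <>
after step 6 (op6 push(11)): stack <11>
after step 7 (op7 push(8)): stack <11,8>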